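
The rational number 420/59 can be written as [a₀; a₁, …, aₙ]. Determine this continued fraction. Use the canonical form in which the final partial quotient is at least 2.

[7; 8, 2, 3]

420 ÷ 59 → quotient 7, remainder 7
59 ÷ 7 → quotient 8, remainder 3
7 ÷ 3 → quotient 2, remainder 1
3 ÷ 1 → quotient 3, remainder 0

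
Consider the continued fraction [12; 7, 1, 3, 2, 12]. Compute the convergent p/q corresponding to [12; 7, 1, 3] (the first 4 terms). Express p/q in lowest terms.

376/31

Work from the innermost term outward:
Start with 3.
1 + 1/(3/1) = 1 + 1/3 = 4/3
7 + 1/(4/3) = 7 + 3/4 = 31/4
12 + 1/(31/4) = 12 + 4/31 = 376/31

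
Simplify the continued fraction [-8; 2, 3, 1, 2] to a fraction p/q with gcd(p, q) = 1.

-189/25

a_0 = -8: -8/1
a_1 = 2: -15/2
a_2 = 3: -53/7
a_3 = 1: -68/9
a_4 = 2: -189/25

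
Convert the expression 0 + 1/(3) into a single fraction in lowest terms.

1/3

Start with 3.
0 + 1/(3/1) = 0 + 1/3 = 1/3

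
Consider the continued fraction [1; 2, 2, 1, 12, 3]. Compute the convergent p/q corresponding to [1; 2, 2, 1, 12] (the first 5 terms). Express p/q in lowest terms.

127/89

Collapse the nested fraction from the inside out:
Start with 12.
1 + 1/(12/1) = 1 + 1/12 = 13/12
2 + 1/(13/12) = 2 + 12/13 = 38/13
2 + 1/(38/13) = 2 + 13/38 = 89/38
1 + 1/(89/38) = 1 + 38/89 = 127/89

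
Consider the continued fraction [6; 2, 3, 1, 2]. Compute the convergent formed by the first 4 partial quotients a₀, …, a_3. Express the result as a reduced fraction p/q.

Work from the innermost term outward:
Start with 1.
3 + 1/(1/1) = 3 + 1/1 = 4/1
2 + 1/(4/1) = 2 + 1/4 = 9/4
6 + 1/(9/4) = 6 + 4/9 = 58/9

58/9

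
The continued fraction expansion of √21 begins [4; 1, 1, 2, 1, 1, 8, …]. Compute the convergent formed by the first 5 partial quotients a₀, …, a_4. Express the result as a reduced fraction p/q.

32/7

Start with 1.
2 + 1/(1/1) = 2 + 1/1 = 3/1
1 + 1/(3/1) = 1 + 1/3 = 4/3
1 + 1/(4/3) = 1 + 3/4 = 7/4
4 + 1/(7/4) = 4 + 4/7 = 32/7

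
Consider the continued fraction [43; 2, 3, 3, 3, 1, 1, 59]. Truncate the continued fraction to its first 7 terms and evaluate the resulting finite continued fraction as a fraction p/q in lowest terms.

Use the convergent recurrence hₖ = aₖ·hₖ₋₁ + hₖ₋₂ (and likewise for the denominators kₖ):
a_0 = 43: 43/1
a_1 = 2: 87/2
a_2 = 3: 304/7
a_3 = 3: 999/23
a_4 = 3: 3301/76
a_5 = 1: 4300/99
a_6 = 1: 7601/175

7601/175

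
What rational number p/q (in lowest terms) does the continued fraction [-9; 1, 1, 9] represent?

-161/19

a_0 = -9: -9/1
a_1 = 1: -8/1
a_2 = 1: -17/2
a_3 = 9: -161/19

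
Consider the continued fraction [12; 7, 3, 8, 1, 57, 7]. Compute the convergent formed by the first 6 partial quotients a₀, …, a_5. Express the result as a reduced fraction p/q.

144037/11868

Start with 57.
1 + 1/(57/1) = 1 + 1/57 = 58/57
8 + 1/(58/57) = 8 + 57/58 = 521/58
3 + 1/(521/58) = 3 + 58/521 = 1621/521
7 + 1/(1621/521) = 7 + 521/1621 = 11868/1621
12 + 1/(11868/1621) = 12 + 1621/11868 = 144037/11868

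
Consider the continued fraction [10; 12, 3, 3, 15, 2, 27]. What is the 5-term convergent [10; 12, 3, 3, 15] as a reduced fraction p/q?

18973/1882

Build up convergents one term at a time:
a_0 = 10: 10/1
a_1 = 12: 121/12
a_2 = 3: 373/37
a_3 = 3: 1240/123
a_4 = 15: 18973/1882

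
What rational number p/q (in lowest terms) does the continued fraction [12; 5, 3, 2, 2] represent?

1097/90

Compute successive convergents:
a_0 = 12: 12/1
a_1 = 5: 61/5
a_2 = 3: 195/16
a_3 = 2: 451/37
a_4 = 2: 1097/90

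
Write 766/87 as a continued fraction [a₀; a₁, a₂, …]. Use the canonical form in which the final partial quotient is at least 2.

766 = 8·87 + 70, so a_0 = 8
87 = 1·70 + 17, so a_1 = 1
70 = 4·17 + 2, so a_2 = 4
17 = 8·2 + 1, so a_3 = 8
2 = 2·1 + 0, so a_4 = 2

[8; 1, 4, 8, 2]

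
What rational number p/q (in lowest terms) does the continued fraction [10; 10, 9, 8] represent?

a_0 = 10: 10/1
a_1 = 10: 101/10
a_2 = 9: 919/91
a_3 = 8: 7453/738

7453/738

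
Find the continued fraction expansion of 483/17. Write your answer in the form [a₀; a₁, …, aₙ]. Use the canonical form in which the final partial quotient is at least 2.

483 = 28·17 + 7, so a_0 = 28
17 = 2·7 + 3, so a_1 = 2
7 = 2·3 + 1, so a_2 = 2
3 = 3·1 + 0, so a_3 = 3

[28; 2, 2, 3]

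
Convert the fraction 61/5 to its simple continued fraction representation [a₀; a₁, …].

[12; 5]

61 ÷ 5 → quotient 12, remainder 1
5 ÷ 1 → quotient 5, remainder 0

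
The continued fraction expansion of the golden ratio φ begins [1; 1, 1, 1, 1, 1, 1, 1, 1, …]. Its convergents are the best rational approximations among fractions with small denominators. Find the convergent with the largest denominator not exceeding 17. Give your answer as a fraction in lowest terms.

a_0 = 1: 1/1  (≤ bound)
a_1 = 1: 2/1  (≤ bound)
a_2 = 1: 3/2  (≤ bound)
a_3 = 1: 5/3  (≤ bound)
a_4 = 1: 8/5  (≤ bound)
a_5 = 1: 13/8  (≤ bound)
a_6 = 1: 21/13  (≤ bound)
a_7 = 1: 34/21  (> 17, stop)

21/13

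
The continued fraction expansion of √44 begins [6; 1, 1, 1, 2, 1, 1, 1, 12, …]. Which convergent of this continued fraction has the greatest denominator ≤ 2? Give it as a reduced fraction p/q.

13/2

List convergents until the denominator exceeds the bound:
a_0 = 6: 6/1  (≤ bound)
a_1 = 1: 7/1  (≤ bound)
a_2 = 1: 13/2  (≤ bound)
a_3 = 1: 20/3  (> 2, stop)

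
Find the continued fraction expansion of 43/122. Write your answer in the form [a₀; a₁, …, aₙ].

[0; 2, 1, 5, 7]

⌊43/122⌋ = 0, remainder 43
⌊122/43⌋ = 2, remainder 36
⌊43/36⌋ = 1, remainder 7
⌊36/7⌋ = 5, remainder 1
⌊7/1⌋ = 7, remainder 0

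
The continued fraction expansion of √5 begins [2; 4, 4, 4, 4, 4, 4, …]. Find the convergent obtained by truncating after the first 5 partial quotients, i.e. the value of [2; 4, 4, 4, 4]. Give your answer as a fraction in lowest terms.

Start with 4.
4 + 1/(4/1) = 4 + 1/4 = 17/4
4 + 1/(17/4) = 4 + 4/17 = 72/17
4 + 1/(72/17) = 4 + 17/72 = 305/72
2 + 1/(305/72) = 2 + 72/305 = 682/305

682/305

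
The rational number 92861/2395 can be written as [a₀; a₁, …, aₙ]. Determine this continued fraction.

[38; 1, 3, 2, 2, 15, 7]

92861 ÷ 2395 → quotient 38, remainder 1851
2395 ÷ 1851 → quotient 1, remainder 544
1851 ÷ 544 → quotient 3, remainder 219
544 ÷ 219 → quotient 2, remainder 106
219 ÷ 106 → quotient 2, remainder 7
106 ÷ 7 → quotient 15, remainder 1
7 ÷ 1 → quotient 7, remainder 0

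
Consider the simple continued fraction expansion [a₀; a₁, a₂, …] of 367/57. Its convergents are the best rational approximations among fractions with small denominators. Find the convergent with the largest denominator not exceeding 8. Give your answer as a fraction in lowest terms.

45/7

a_0 = 6: 6/1  (≤ bound)
a_1 = 2: 13/2  (≤ bound)
a_2 = 3: 45/7  (≤ bound)
a_3 = 1: 58/9  (> 8, stop)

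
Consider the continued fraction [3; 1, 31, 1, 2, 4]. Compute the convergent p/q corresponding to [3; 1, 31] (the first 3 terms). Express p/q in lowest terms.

127/32

a_0 = 3: 3/1
a_1 = 1: 4/1
a_2 = 31: 127/32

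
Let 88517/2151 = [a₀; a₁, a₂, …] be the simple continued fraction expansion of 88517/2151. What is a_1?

88517 = 41·2151 + 326, so a_0 = 41
2151 = 6·326 + 195, so a_1 = 6

6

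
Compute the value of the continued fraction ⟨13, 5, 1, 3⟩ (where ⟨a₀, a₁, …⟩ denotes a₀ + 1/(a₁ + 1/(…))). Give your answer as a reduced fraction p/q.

Work from the innermost term outward:
Start with 3.
1 + 1/(3/1) = 1 + 1/3 = 4/3
5 + 1/(4/3) = 5 + 3/4 = 23/4
13 + 1/(23/4) = 13 + 4/23 = 303/23

303/23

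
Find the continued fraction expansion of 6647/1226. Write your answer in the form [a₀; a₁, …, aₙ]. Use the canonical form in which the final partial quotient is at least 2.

[5; 2, 2, 1, 2, 3, 1, 14]

⌊6647/1226⌋ = 5, remainder 517
⌊1226/517⌋ = 2, remainder 192
⌊517/192⌋ = 2, remainder 133
⌊192/133⌋ = 1, remainder 59
⌊133/59⌋ = 2, remainder 15
⌊59/15⌋ = 3, remainder 14
⌊15/14⌋ = 1, remainder 1
⌊14/1⌋ = 14, remainder 0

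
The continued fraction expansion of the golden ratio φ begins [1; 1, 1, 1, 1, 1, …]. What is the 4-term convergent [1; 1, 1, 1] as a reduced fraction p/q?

Start with 1.
1 + 1/(1/1) = 1 + 1/1 = 2/1
1 + 1/(2/1) = 1 + 1/2 = 3/2
1 + 1/(3/2) = 1 + 2/3 = 5/3

5/3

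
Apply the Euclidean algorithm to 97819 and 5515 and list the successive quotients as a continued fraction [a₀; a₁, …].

Run the Euclidean algorithm, recording each quotient:
97819 = 17·5515 + 4064, so a_0 = 17
5515 = 1·4064 + 1451, so a_1 = 1
4064 = 2·1451 + 1162, so a_2 = 2
1451 = 1·1162 + 289, so a_3 = 1
1162 = 4·289 + 6, so a_4 = 4
289 = 48·6 + 1, so a_5 = 48
6 = 6·1 + 0, so a_6 = 6

[17; 1, 2, 1, 4, 48, 6]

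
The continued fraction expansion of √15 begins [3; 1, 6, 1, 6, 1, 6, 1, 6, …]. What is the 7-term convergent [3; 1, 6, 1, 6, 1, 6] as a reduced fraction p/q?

Start with 6.
1 + 1/(6/1) = 1 + 1/6 = 7/6
6 + 1/(7/6) = 6 + 6/7 = 48/7
1 + 1/(48/7) = 1 + 7/48 = 55/48
6 + 1/(55/48) = 6 + 48/55 = 378/55
1 + 1/(378/55) = 1 + 55/378 = 433/378
3 + 1/(433/378) = 3 + 378/433 = 1677/433

1677/433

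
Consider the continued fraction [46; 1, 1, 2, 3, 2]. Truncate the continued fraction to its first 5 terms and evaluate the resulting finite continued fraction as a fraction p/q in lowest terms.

792/17

a_0 = 46: 46/1
a_1 = 1: 47/1
a_2 = 1: 93/2
a_3 = 2: 233/5
a_4 = 3: 792/17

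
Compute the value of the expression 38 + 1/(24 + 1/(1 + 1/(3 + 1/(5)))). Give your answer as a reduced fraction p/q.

Start with 5.
3 + 1/(5/1) = 3 + 1/5 = 16/5
1 + 1/(16/5) = 1 + 5/16 = 21/16
24 + 1/(21/16) = 24 + 16/21 = 520/21
38 + 1/(520/21) = 38 + 21/520 = 19781/520

19781/520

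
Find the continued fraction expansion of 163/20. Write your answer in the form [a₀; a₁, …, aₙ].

163 = 8·20 + 3, so a_0 = 8
20 = 6·3 + 2, so a_1 = 6
3 = 1·2 + 1, so a_2 = 1
2 = 2·1 + 0, so a_3 = 2

[8; 6, 1, 2]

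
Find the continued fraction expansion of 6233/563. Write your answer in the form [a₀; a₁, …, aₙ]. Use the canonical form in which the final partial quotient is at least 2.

Run the Euclidean algorithm, recording each quotient:
6233 = 11·563 + 40, so a_0 = 11
563 = 14·40 + 3, so a_1 = 14
40 = 13·3 + 1, so a_2 = 13
3 = 3·1 + 0, so a_3 = 3

[11; 14, 13, 3]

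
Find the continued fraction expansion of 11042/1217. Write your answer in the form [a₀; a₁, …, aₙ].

[9; 13, 1, 2, 14, 2]

Run the Euclidean algorithm, recording each quotient:
⌊11042/1217⌋ = 9, remainder 89
⌊1217/89⌋ = 13, remainder 60
⌊89/60⌋ = 1, remainder 29
⌊60/29⌋ = 2, remainder 2
⌊29/2⌋ = 14, remainder 1
⌊2/1⌋ = 2, remainder 0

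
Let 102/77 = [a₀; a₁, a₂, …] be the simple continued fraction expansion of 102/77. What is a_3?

⌊102/77⌋ = 1, remainder 25
⌊77/25⌋ = 3, remainder 2
⌊25/2⌋ = 12, remainder 1
⌊2/1⌋ = 2, remainder 0

2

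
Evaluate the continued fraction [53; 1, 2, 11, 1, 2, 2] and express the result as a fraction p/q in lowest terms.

13580/253

Starting at the tail and folding back:
Start with 2.
2 + 1/(2/1) = 2 + 1/2 = 5/2
1 + 1/(5/2) = 1 + 2/5 = 7/5
11 + 1/(7/5) = 11 + 5/7 = 82/7
2 + 1/(82/7) = 2 + 7/82 = 171/82
1 + 1/(171/82) = 1 + 82/171 = 253/171
53 + 1/(253/171) = 53 + 171/253 = 13580/253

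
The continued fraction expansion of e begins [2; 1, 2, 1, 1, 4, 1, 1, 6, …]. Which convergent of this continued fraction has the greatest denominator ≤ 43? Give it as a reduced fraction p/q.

a_0 = 2: 2/1  (≤ bound)
a_1 = 1: 3/1  (≤ bound)
a_2 = 2: 8/3  (≤ bound)
a_3 = 1: 11/4  (≤ bound)
a_4 = 1: 19/7  (≤ bound)
a_5 = 4: 87/32  (≤ bound)
a_6 = 1: 106/39  (≤ bound)
a_7 = 1: 193/71  (> 43, stop)

106/39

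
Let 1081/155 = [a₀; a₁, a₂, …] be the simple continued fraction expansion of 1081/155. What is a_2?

1081 ÷ 155 → quotient 6, remainder 151
155 ÷ 151 → quotient 1, remainder 4
151 ÷ 4 → quotient 37, remainder 3

37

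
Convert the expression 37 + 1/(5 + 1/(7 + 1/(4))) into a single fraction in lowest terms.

5542/149

Start with 4.
7 + 1/(4/1) = 7 + 1/4 = 29/4
5 + 1/(29/4) = 5 + 4/29 = 149/29
37 + 1/(149/29) = 37 + 29/149 = 5542/149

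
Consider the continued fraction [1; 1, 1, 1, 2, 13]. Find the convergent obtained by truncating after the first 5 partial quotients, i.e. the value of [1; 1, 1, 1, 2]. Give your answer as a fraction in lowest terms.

13/8

a_0 = 1: 1/1
a_1 = 1: 2/1
a_2 = 1: 3/2
a_3 = 1: 5/3
a_4 = 2: 13/8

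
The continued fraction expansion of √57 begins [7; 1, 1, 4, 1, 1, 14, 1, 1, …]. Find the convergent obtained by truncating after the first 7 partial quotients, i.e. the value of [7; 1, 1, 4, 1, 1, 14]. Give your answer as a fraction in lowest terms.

Start with 14.
1 + 1/(14/1) = 1 + 1/14 = 15/14
1 + 1/(15/14) = 1 + 14/15 = 29/15
4 + 1/(29/15) = 4 + 15/29 = 131/29
1 + 1/(131/29) = 1 + 29/131 = 160/131
1 + 1/(160/131) = 1 + 131/160 = 291/160
7 + 1/(291/160) = 7 + 160/291 = 2197/291

2197/291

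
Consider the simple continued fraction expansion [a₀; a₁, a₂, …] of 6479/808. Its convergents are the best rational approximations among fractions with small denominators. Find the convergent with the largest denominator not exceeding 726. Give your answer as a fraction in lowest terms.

3023/377

List convergents until the denominator exceeds the bound:
a_0 = 8: 8/1  (≤ bound)
a_1 = 53: 425/53  (≤ bound)
a_2 = 1: 433/54  (≤ bound)
a_3 = 6: 3023/377  (≤ bound)
a_4 = 2: 6479/808  (> 726, stop)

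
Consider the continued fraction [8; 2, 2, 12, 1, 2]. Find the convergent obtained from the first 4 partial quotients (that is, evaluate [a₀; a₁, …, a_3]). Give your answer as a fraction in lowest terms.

a_0 = 8: 8/1
a_1 = 2: 17/2
a_2 = 2: 42/5
a_3 = 12: 521/62

521/62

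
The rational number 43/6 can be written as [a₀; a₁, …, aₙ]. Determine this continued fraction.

[7; 6]

43 ÷ 6 → quotient 7, remainder 1
6 ÷ 1 → quotient 6, remainder 0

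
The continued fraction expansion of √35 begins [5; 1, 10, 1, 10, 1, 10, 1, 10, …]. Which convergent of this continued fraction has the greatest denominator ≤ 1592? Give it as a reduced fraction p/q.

a_0 = 5: 5/1  (≤ bound)
a_1 = 1: 6/1  (≤ bound)
a_2 = 10: 65/11  (≤ bound)
a_3 = 1: 71/12  (≤ bound)
a_4 = 10: 775/131  (≤ bound)
a_5 = 1: 846/143  (≤ bound)
a_6 = 10: 9235/1561  (≤ bound)
a_7 = 1: 10081/1704  (> 1592, stop)

9235/1561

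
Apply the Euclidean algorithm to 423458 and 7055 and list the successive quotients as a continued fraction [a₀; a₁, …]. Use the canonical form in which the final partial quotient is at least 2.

[60; 44, 1, 1, 1, 6, 1, 6]

⌊423458/7055⌋ = 60, remainder 158
⌊7055/158⌋ = 44, remainder 103
⌊158/103⌋ = 1, remainder 55
⌊103/55⌋ = 1, remainder 48
⌊55/48⌋ = 1, remainder 7
⌊48/7⌋ = 6, remainder 6
⌊7/6⌋ = 1, remainder 1
⌊6/1⌋ = 6, remainder 0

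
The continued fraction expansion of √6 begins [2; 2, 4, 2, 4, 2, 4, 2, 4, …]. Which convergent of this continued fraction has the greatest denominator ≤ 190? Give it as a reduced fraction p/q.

a_0 = 2: 2/1  (≤ bound)
a_1 = 2: 5/2  (≤ bound)
a_2 = 4: 22/9  (≤ bound)
a_3 = 2: 49/20  (≤ bound)
a_4 = 4: 218/89  (≤ bound)
a_5 = 2: 485/198  (> 190, stop)

218/89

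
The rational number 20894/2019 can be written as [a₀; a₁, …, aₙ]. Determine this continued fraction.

[10; 2, 1, 6, 1, 1, 3, 13]

Repeatedly divide and take the remainder:
20894 = 10·2019 + 704, so a_0 = 10
2019 = 2·704 + 611, so a_1 = 2
704 = 1·611 + 93, so a_2 = 1
611 = 6·93 + 53, so a_3 = 6
93 = 1·53 + 40, so a_4 = 1
53 = 1·40 + 13, so a_5 = 1
40 = 3·13 + 1, so a_6 = 3
13 = 13·1 + 0, so a_7 = 13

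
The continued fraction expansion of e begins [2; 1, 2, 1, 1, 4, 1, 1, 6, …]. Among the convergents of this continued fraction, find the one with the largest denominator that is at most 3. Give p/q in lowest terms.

a_0 = 2: 2/1  (≤ bound)
a_1 = 1: 3/1  (≤ bound)
a_2 = 2: 8/3  (≤ bound)
a_3 = 1: 11/4  (> 3, stop)

8/3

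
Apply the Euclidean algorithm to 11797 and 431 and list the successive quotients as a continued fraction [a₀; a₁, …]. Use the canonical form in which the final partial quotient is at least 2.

Apply division with remainder until the remainder is 0:
11797 = 27·431 + 160, so a_0 = 27
431 = 2·160 + 111, so a_1 = 2
160 = 1·111 + 49, so a_2 = 1
111 = 2·49 + 13, so a_3 = 2
49 = 3·13 + 10, so a_4 = 3
13 = 1·10 + 3, so a_5 = 1
10 = 3·3 + 1, so a_6 = 3
3 = 3·1 + 0, so a_7 = 3

[27; 2, 1, 2, 3, 1, 3, 3]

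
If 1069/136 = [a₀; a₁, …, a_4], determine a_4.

⌊1069/136⌋ = 7, remainder 117
⌊136/117⌋ = 1, remainder 19
⌊117/19⌋ = 6, remainder 3
⌊19/3⌋ = 6, remainder 1
⌊3/1⌋ = 3, remainder 0

3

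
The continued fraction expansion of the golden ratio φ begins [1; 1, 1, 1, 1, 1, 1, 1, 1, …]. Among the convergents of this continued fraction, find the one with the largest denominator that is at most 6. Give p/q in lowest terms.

8/5

a_0 = 1: 1/1  (≤ bound)
a_1 = 1: 2/1  (≤ bound)
a_2 = 1: 3/2  (≤ bound)
a_3 = 1: 5/3  (≤ bound)
a_4 = 1: 8/5  (≤ bound)
a_5 = 1: 13/8  (> 6, stop)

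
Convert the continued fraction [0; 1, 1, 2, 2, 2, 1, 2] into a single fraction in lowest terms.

65/111

a_0 = 0: 0/1
a_1 = 1: 1/1
a_2 = 1: 1/2
a_3 = 2: 3/5
a_4 = 2: 7/12
a_5 = 2: 17/29
a_6 = 1: 24/41
a_7 = 2: 65/111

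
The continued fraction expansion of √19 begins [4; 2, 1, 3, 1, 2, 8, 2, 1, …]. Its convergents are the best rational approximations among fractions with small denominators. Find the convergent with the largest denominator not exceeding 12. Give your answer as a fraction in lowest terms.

48/11

a_0 = 4: 4/1  (≤ bound)
a_1 = 2: 9/2  (≤ bound)
a_2 = 1: 13/3  (≤ bound)
a_3 = 3: 48/11  (≤ bound)
a_4 = 1: 61/14  (> 12, stop)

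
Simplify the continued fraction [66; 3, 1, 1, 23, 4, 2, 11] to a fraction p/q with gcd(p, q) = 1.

1137183/17156

a_0 = 66: 66/1
a_1 = 3: 199/3
a_2 = 1: 265/4
a_3 = 1: 464/7
a_4 = 23: 10937/165
a_5 = 4: 44212/667
a_6 = 2: 99361/1499
a_7 = 11: 1137183/17156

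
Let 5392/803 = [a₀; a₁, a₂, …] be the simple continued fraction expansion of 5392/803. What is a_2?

2

5392 = 6·803 + 574, so a_0 = 6
803 = 1·574 + 229, so a_1 = 1
574 = 2·229 + 116, so a_2 = 2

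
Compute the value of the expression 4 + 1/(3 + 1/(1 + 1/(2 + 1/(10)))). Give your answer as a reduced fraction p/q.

Collapse the nested fraction from the inside out:
Start with 10.
2 + 1/(10/1) = 2 + 1/10 = 21/10
1 + 1/(21/10) = 1 + 10/21 = 31/21
3 + 1/(31/21) = 3 + 21/31 = 114/31
4 + 1/(114/31) = 4 + 31/114 = 487/114

487/114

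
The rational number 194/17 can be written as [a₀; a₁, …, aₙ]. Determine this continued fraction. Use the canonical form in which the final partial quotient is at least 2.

194 = 11·17 + 7, so a_0 = 11
17 = 2·7 + 3, so a_1 = 2
7 = 2·3 + 1, so a_2 = 2
3 = 3·1 + 0, so a_3 = 3

[11; 2, 2, 3]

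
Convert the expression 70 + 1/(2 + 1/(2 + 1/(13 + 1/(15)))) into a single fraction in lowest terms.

71107/1010

a_0 = 70: 70/1
a_1 = 2: 141/2
a_2 = 2: 352/5
a_3 = 13: 4717/67
a_4 = 15: 71107/1010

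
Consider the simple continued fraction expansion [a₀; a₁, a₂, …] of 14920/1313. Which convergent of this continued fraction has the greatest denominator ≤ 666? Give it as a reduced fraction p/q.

a_0 = 11: 11/1  (≤ bound)
a_1 = 2: 23/2  (≤ bound)
a_2 = 1: 34/3  (≤ bound)
a_3 = 3: 125/11  (≤ bound)
a_4 = 23: 2909/256  (≤ bound)
a_5 = 1: 3034/267  (≤ bound)
a_6 = 1: 5943/523  (≤ bound)
a_7 = 2: 14920/1313  (> 666, stop)

5943/523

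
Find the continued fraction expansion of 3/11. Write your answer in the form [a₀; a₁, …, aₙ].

[0; 3, 1, 2]

⌊3/11⌋ = 0, remainder 3
⌊11/3⌋ = 3, remainder 2
⌊3/2⌋ = 1, remainder 1
⌊2/1⌋ = 2, remainder 0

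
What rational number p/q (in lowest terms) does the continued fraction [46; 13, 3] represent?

Collapse the nested fraction from the inside out:
Start with 3.
13 + 1/(3/1) = 13 + 1/3 = 40/3
46 + 1/(40/3) = 46 + 3/40 = 1843/40

1843/40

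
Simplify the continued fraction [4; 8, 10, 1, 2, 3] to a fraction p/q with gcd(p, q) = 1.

Compute successive convergents:
a_0 = 4: 4/1
a_1 = 8: 33/8
a_2 = 10: 334/81
a_3 = 1: 367/89
a_4 = 2: 1068/259
a_5 = 3: 3571/866

3571/866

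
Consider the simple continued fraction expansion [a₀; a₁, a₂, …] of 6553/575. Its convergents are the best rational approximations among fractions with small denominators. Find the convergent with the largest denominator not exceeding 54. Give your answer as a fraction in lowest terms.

604/53

a_0 = 11: 11/1  (≤ bound)
a_1 = 2: 23/2  (≤ bound)
a_2 = 1: 34/3  (≤ bound)
a_3 = 1: 57/5  (≤ bound)
a_4 = 10: 604/53  (≤ bound)
a_5 = 1: 661/58  (> 54, stop)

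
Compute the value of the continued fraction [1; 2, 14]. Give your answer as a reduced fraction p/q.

43/29

a_0 = 1: 1/1
a_1 = 2: 3/2
a_2 = 14: 43/29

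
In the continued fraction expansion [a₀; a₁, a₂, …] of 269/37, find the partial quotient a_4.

Apply division with remainder until the remainder is 0:
269 = 7·37 + 10, so a_0 = 7
37 = 3·10 + 7, so a_1 = 3
10 = 1·7 + 3, so a_2 = 1
7 = 2·3 + 1, so a_3 = 2
3 = 3·1 + 0, so a_4 = 3

3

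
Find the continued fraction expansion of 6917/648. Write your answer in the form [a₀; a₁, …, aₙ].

Apply division with remainder until the remainder is 0:
6917 = 10·648 + 437, so a_0 = 10
648 = 1·437 + 211, so a_1 = 1
437 = 2·211 + 15, so a_2 = 2
211 = 14·15 + 1, so a_3 = 14
15 = 15·1 + 0, so a_4 = 15

[10; 1, 2, 14, 15]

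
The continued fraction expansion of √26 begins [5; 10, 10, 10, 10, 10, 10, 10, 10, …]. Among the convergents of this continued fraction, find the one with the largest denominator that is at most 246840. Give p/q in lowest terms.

List convergents until the denominator exceeds the bound:
a_0 = 5: 5/1  (≤ bound)
a_1 = 10: 51/10  (≤ bound)
a_2 = 10: 515/101  (≤ bound)
a_3 = 10: 5201/1020  (≤ bound)
a_4 = 10: 52525/10301  (≤ bound)
a_5 = 10: 530451/104030  (≤ bound)
a_6 = 10: 5357035/1050601  (> 246840, stop)

530451/104030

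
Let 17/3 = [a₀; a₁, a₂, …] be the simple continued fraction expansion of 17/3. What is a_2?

2

⌊17/3⌋ = 5, remainder 2
⌊3/2⌋ = 1, remainder 1
⌊2/1⌋ = 2, remainder 0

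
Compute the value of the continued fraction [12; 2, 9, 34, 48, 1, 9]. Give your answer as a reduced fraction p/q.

Collapse the nested fraction from the inside out:
Start with 9.
1 + 1/(9/1) = 1 + 1/9 = 10/9
48 + 1/(10/9) = 48 + 9/10 = 489/10
34 + 1/(489/10) = 34 + 10/489 = 16636/489
9 + 1/(16636/489) = 9 + 489/16636 = 150213/16636
2 + 1/(150213/16636) = 2 + 16636/150213 = 317062/150213
12 + 1/(317062/150213) = 12 + 150213/317062 = 3954957/317062

3954957/317062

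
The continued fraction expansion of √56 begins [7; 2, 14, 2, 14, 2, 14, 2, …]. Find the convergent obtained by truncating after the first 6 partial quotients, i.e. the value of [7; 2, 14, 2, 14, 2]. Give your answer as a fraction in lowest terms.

13455/1798

a_0 = 7: 7/1
a_1 = 2: 15/2
a_2 = 14: 217/29
a_3 = 2: 449/60
a_4 = 14: 6503/869
a_5 = 2: 13455/1798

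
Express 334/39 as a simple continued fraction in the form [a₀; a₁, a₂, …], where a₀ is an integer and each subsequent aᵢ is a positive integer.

334 = 8·39 + 22, so a_0 = 8
39 = 1·22 + 17, so a_1 = 1
22 = 1·17 + 5, so a_2 = 1
17 = 3·5 + 2, so a_3 = 3
5 = 2·2 + 1, so a_4 = 2
2 = 2·1 + 0, so a_5 = 2

[8; 1, 1, 3, 2, 2]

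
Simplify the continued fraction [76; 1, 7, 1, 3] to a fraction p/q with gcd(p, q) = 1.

Starting at the tail and folding back:
Start with 3.
1 + 1/(3/1) = 1 + 1/3 = 4/3
7 + 1/(4/3) = 7 + 3/4 = 31/4
1 + 1/(31/4) = 1 + 4/31 = 35/31
76 + 1/(35/31) = 76 + 31/35 = 2691/35

2691/35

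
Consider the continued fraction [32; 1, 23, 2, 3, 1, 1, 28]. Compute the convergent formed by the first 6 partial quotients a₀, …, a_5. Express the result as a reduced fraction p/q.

7251/220

Start with 1.
3 + 1/(1/1) = 3 + 1/1 = 4/1
2 + 1/(4/1) = 2 + 1/4 = 9/4
23 + 1/(9/4) = 23 + 4/9 = 211/9
1 + 1/(211/9) = 1 + 9/211 = 220/211
32 + 1/(220/211) = 32 + 211/220 = 7251/220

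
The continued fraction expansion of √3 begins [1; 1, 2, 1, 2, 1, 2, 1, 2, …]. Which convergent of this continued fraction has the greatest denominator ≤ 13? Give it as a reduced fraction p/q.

19/11

a_0 = 1: 1/1  (≤ bound)
a_1 = 1: 2/1  (≤ bound)
a_2 = 2: 5/3  (≤ bound)
a_3 = 1: 7/4  (≤ bound)
a_4 = 2: 19/11  (≤ bound)
a_5 = 1: 26/15  (> 13, stop)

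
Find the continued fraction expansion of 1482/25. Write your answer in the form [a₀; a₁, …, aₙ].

Apply division with remainder until the remainder is 0:
1482 = 59·25 + 7, so a_0 = 59
25 = 3·7 + 4, so a_1 = 3
7 = 1·4 + 3, so a_2 = 1
4 = 1·3 + 1, so a_3 = 1
3 = 3·1 + 0, so a_4 = 3

[59; 3, 1, 1, 3]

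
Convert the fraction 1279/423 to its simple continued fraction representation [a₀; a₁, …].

[3; 42, 3, 3]

1279 ÷ 423 → quotient 3, remainder 10
423 ÷ 10 → quotient 42, remainder 3
10 ÷ 3 → quotient 3, remainder 1
3 ÷ 1 → quotient 3, remainder 0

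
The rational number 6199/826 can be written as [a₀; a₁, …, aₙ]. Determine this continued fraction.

Repeatedly divide and take the remainder:
6199 = 7·826 + 417, so a_0 = 7
826 = 1·417 + 409, so a_1 = 1
417 = 1·409 + 8, so a_2 = 1
409 = 51·8 + 1, so a_3 = 51
8 = 8·1 + 0, so a_4 = 8

[7; 1, 1, 51, 8]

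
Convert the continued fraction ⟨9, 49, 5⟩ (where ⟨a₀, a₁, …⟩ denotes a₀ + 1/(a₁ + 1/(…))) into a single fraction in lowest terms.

a_0 = 9: 9/1
a_1 = 49: 442/49
a_2 = 5: 2219/246

2219/246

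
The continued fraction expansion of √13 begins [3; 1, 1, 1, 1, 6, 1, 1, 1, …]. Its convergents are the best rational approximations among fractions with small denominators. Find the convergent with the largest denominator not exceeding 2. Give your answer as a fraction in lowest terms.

7/2

List convergents until the denominator exceeds the bound:
a_0 = 3: 3/1  (≤ bound)
a_1 = 1: 4/1  (≤ bound)
a_2 = 1: 7/2  (≤ bound)
a_3 = 1: 11/3  (> 2, stop)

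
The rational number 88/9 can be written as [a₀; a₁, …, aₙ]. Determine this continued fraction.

Repeatedly divide and take the remainder:
88 = 9·9 + 7, so a_0 = 9
9 = 1·7 + 2, so a_1 = 1
7 = 3·2 + 1, so a_2 = 3
2 = 2·1 + 0, so a_3 = 2

[9; 1, 3, 2]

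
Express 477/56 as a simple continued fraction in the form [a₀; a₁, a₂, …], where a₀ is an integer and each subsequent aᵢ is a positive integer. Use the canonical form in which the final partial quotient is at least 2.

[8; 1, 1, 13, 2]

Apply division with remainder until the remainder is 0:
⌊477/56⌋ = 8, remainder 29
⌊56/29⌋ = 1, remainder 27
⌊29/27⌋ = 1, remainder 2
⌊27/2⌋ = 13, remainder 1
⌊2/1⌋ = 2, remainder 0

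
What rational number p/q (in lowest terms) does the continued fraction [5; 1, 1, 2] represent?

28/5

Collapse the nested fraction from the inside out:
Start with 2.
1 + 1/(2/1) = 1 + 1/2 = 3/2
1 + 1/(3/2) = 1 + 2/3 = 5/3
5 + 1/(5/3) = 5 + 3/5 = 28/5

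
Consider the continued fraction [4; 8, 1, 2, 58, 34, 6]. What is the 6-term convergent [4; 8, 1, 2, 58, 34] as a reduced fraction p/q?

212369/51604

Start with 34.
58 + 1/(34/1) = 58 + 1/34 = 1973/34
2 + 1/(1973/34) = 2 + 34/1973 = 3980/1973
1 + 1/(3980/1973) = 1 + 1973/3980 = 5953/3980
8 + 1/(5953/3980) = 8 + 3980/5953 = 51604/5953
4 + 1/(51604/5953) = 4 + 5953/51604 = 212369/51604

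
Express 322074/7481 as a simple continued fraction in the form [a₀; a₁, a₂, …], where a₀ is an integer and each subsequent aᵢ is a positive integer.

[43; 19, 7, 1, 1, 12, 2]

322074 ÷ 7481 → quotient 43, remainder 391
7481 ÷ 391 → quotient 19, remainder 52
391 ÷ 52 → quotient 7, remainder 27
52 ÷ 27 → quotient 1, remainder 25
27 ÷ 25 → quotient 1, remainder 2
25 ÷ 2 → quotient 12, remainder 1
2 ÷ 1 → quotient 2, remainder 0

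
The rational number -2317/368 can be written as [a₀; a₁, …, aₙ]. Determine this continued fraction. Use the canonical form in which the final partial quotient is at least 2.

Run the Euclidean algorithm, recording each quotient:
-2317 ÷ 368 → quotient -7, remainder 259
368 ÷ 259 → quotient 1, remainder 109
259 ÷ 109 → quotient 2, remainder 41
109 ÷ 41 → quotient 2, remainder 27
41 ÷ 27 → quotient 1, remainder 14
27 ÷ 14 → quotient 1, remainder 13
14 ÷ 13 → quotient 1, remainder 1
13 ÷ 1 → quotient 13, remainder 0

[-7; 1, 2, 2, 1, 1, 1, 13]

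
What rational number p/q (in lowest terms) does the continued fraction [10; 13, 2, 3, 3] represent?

Compute successive convergents:
a_0 = 10: 10/1
a_1 = 13: 131/13
a_2 = 2: 272/27
a_3 = 3: 947/94
a_4 = 3: 3113/309

3113/309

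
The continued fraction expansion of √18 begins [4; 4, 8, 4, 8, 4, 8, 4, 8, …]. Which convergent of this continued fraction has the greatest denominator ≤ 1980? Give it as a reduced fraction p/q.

a_0 = 4: 4/1  (≤ bound)
a_1 = 4: 17/4  (≤ bound)
a_2 = 8: 140/33  (≤ bound)
a_3 = 4: 577/136  (≤ bound)
a_4 = 8: 4756/1121  (≤ bound)
a_5 = 4: 19601/4620  (> 1980, stop)

4756/1121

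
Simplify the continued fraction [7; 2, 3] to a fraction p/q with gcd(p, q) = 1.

52/7

Start with 3.
2 + 1/(3/1) = 2 + 1/3 = 7/3
7 + 1/(7/3) = 7 + 3/7 = 52/7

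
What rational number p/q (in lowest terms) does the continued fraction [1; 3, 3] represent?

13/10

Use the convergent recurrence hₖ = aₖ·hₖ₋₁ + hₖ₋₂ (and likewise for the denominators kₖ):
a_0 = 1: 1/1
a_1 = 3: 4/3
a_2 = 3: 13/10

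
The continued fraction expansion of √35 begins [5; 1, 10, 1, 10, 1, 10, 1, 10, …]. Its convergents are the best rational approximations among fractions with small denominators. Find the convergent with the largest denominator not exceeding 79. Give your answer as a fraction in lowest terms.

a_0 = 5: 5/1  (≤ bound)
a_1 = 1: 6/1  (≤ bound)
a_2 = 10: 65/11  (≤ bound)
a_3 = 1: 71/12  (≤ bound)
a_4 = 10: 775/131  (> 79, stop)

71/12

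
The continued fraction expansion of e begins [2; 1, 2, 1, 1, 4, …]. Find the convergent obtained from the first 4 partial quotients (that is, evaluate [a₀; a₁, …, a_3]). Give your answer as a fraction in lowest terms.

a_0 = 2: 2/1
a_1 = 1: 3/1
a_2 = 2: 8/3
a_3 = 1: 11/4

11/4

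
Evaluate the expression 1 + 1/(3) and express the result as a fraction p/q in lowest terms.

4/3

Build up convergents one term at a time:
a_0 = 1: 1/1
a_1 = 3: 4/3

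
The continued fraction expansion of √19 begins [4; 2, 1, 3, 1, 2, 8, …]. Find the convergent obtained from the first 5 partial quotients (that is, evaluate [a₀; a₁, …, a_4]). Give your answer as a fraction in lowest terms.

Start with 1.
3 + 1/(1/1) = 3 + 1/1 = 4/1
1 + 1/(4/1) = 1 + 1/4 = 5/4
2 + 1/(5/4) = 2 + 4/5 = 14/5
4 + 1/(14/5) = 4 + 5/14 = 61/14

61/14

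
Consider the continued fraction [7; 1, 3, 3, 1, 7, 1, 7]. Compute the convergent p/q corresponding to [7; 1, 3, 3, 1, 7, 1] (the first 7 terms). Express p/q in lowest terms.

Use the convergent recurrence hₖ = aₖ·hₖ₋₁ + hₖ₋₂ (and likewise for the denominators kₖ):
a_0 = 7: 7/1
a_1 = 1: 8/1
a_2 = 3: 31/4
a_3 = 3: 101/13
a_4 = 1: 132/17
a_5 = 7: 1025/132
a_6 = 1: 1157/149

1157/149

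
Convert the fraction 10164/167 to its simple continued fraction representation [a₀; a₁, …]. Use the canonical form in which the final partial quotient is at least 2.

Apply division with remainder until the remainder is 0:
10164 ÷ 167 → quotient 60, remainder 144
167 ÷ 144 → quotient 1, remainder 23
144 ÷ 23 → quotient 6, remainder 6
23 ÷ 6 → quotient 3, remainder 5
6 ÷ 5 → quotient 1, remainder 1
5 ÷ 1 → quotient 5, remainder 0

[60; 1, 6, 3, 1, 5]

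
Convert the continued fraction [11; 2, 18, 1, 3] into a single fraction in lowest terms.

1769/154

a_0 = 11: 11/1
a_1 = 2: 23/2
a_2 = 18: 425/37
a_3 = 1: 448/39
a_4 = 3: 1769/154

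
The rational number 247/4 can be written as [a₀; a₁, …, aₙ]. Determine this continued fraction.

[61; 1, 3]

Repeatedly divide and take the remainder:
247 = 61·4 + 3, so a_0 = 61
4 = 1·3 + 1, so a_1 = 1
3 = 3·1 + 0, so a_2 = 3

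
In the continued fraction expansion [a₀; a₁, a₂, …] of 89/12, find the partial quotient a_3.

89 = 7·12 + 5, so a_0 = 7
12 = 2·5 + 2, so a_1 = 2
5 = 2·2 + 1, so a_2 = 2
2 = 2·1 + 0, so a_3 = 2

2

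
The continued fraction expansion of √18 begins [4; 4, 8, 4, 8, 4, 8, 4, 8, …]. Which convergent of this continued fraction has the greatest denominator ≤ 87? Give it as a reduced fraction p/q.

140/33

a_0 = 4: 4/1  (≤ bound)
a_1 = 4: 17/4  (≤ bound)
a_2 = 8: 140/33  (≤ bound)
a_3 = 4: 577/136  (> 87, stop)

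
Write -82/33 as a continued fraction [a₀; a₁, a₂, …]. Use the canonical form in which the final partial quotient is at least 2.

[-3; 1, 1, 16]

-82 ÷ 33 → quotient -3, remainder 17
33 ÷ 17 → quotient 1, remainder 16
17 ÷ 16 → quotient 1, remainder 1
16 ÷ 1 → quotient 16, remainder 0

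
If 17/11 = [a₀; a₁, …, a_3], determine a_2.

1

Apply division with remainder until the remainder is 0:
17 = 1·11 + 6, so a_0 = 1
11 = 1·6 + 5, so a_1 = 1
6 = 1·5 + 1, so a_2 = 1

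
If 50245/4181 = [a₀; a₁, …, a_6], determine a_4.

1

50245 = 12·4181 + 73, so a_0 = 12
4181 = 57·73 + 20, so a_1 = 57
73 = 3·20 + 13, so a_2 = 3
20 = 1·13 + 7, so a_3 = 1
13 = 1·7 + 6, so a_4 = 1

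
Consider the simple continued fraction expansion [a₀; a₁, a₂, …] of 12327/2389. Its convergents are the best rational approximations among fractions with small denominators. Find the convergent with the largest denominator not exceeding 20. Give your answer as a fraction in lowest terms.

98/19

a_0 = 5: 5/1  (≤ bound)
a_1 = 6: 31/6  (≤ bound)
a_2 = 3: 98/19  (≤ bound)
a_3 = 1: 129/25  (> 20, stop)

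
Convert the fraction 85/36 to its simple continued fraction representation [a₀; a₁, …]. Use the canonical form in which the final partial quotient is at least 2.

85 = 2·36 + 13, so a_0 = 2
36 = 2·13 + 10, so a_1 = 2
13 = 1·10 + 3, so a_2 = 1
10 = 3·3 + 1, so a_3 = 3
3 = 3·1 + 0, so a_4 = 3

[2; 2, 1, 3, 3]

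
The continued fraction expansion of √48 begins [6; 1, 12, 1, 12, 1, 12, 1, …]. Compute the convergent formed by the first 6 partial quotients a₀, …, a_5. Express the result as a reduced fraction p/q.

Collapse the nested fraction from the inside out:
Start with 1.
12 + 1/(1/1) = 12 + 1/1 = 13/1
1 + 1/(13/1) = 1 + 1/13 = 14/13
12 + 1/(14/13) = 12 + 13/14 = 181/14
1 + 1/(181/14) = 1 + 14/181 = 195/181
6 + 1/(195/181) = 6 + 181/195 = 1351/195

1351/195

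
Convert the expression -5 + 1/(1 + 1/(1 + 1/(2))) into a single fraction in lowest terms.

-22/5

Start with 2.
1 + 1/(2/1) = 1 + 1/2 = 3/2
1 + 1/(3/2) = 1 + 2/3 = 5/3
-5 + 1/(5/3) = -5 + 3/5 = -22/5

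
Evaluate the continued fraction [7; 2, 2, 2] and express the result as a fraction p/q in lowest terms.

Compute successive convergents:
a_0 = 7: 7/1
a_1 = 2: 15/2
a_2 = 2: 37/5
a_3 = 2: 89/12

89/12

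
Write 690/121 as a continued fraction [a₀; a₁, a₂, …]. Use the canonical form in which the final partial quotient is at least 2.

Repeatedly divide and take the remainder:
690 ÷ 121 → quotient 5, remainder 85
121 ÷ 85 → quotient 1, remainder 36
85 ÷ 36 → quotient 2, remainder 13
36 ÷ 13 → quotient 2, remainder 10
13 ÷ 10 → quotient 1, remainder 3
10 ÷ 3 → quotient 3, remainder 1
3 ÷ 1 → quotient 3, remainder 0

[5; 1, 2, 2, 1, 3, 3]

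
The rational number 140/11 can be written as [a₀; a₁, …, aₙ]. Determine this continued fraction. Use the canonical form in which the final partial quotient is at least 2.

140 = 12·11 + 8, so a_0 = 12
11 = 1·8 + 3, so a_1 = 1
8 = 2·3 + 2, so a_2 = 2
3 = 1·2 + 1, so a_3 = 1
2 = 2·1 + 0, so a_4 = 2

[12; 1, 2, 1, 2]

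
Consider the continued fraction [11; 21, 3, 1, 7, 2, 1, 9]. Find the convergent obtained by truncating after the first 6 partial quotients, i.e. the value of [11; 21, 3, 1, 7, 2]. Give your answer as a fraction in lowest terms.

15499/1403

Start with 2.
7 + 1/(2/1) = 7 + 1/2 = 15/2
1 + 1/(15/2) = 1 + 2/15 = 17/15
3 + 1/(17/15) = 3 + 15/17 = 66/17
21 + 1/(66/17) = 21 + 17/66 = 1403/66
11 + 1/(1403/66) = 11 + 66/1403 = 15499/1403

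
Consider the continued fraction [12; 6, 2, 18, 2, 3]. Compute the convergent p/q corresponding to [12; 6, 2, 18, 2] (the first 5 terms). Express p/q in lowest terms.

5992/493

Start with 2.
18 + 1/(2/1) = 18 + 1/2 = 37/2
2 + 1/(37/2) = 2 + 2/37 = 76/37
6 + 1/(76/37) = 6 + 37/76 = 493/76
12 + 1/(493/76) = 12 + 76/493 = 5992/493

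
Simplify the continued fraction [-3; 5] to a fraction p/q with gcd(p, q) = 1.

Use the convergent recurrence hₖ = aₖ·hₖ₋₁ + hₖ₋₂ (and likewise for the denominators kₖ):
a_0 = -3: -3/1
a_1 = 5: -14/5

-14/5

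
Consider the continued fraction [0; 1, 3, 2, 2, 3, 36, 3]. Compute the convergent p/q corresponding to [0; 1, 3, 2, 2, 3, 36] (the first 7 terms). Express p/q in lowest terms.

2105/2722

a_0 = 0: 0/1
a_1 = 1: 1/1
a_2 = 3: 3/4
a_3 = 2: 7/9
a_4 = 2: 17/22
a_5 = 3: 58/75
a_6 = 36: 2105/2722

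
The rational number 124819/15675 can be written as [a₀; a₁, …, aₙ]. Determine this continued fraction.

Repeatedly divide and take the remainder:
⌊124819/15675⌋ = 7, remainder 15094
⌊15675/15094⌋ = 1, remainder 581
⌊15094/581⌋ = 25, remainder 569
⌊581/569⌋ = 1, remainder 12
⌊569/12⌋ = 47, remainder 5
⌊12/5⌋ = 2, remainder 2
⌊5/2⌋ = 2, remainder 1
⌊2/1⌋ = 2, remainder 0

[7; 1, 25, 1, 47, 2, 2, 2]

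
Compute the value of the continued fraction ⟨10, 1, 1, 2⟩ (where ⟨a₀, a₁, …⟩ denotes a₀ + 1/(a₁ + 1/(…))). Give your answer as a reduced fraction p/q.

53/5

Work from the innermost term outward:
Start with 2.
1 + 1/(2/1) = 1 + 1/2 = 3/2
1 + 1/(3/2) = 1 + 2/3 = 5/3
10 + 1/(5/3) = 10 + 3/5 = 53/5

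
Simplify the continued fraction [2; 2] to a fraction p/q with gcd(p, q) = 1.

5/2

Work from the innermost term outward:
Start with 2.
2 + 1/(2/1) = 2 + 1/2 = 5/2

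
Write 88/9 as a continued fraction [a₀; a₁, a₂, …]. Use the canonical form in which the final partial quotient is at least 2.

Apply division with remainder until the remainder is 0:
88 = 9·9 + 7, so a_0 = 9
9 = 1·7 + 2, so a_1 = 1
7 = 3·2 + 1, so a_2 = 3
2 = 2·1 + 0, so a_3 = 2

[9; 1, 3, 2]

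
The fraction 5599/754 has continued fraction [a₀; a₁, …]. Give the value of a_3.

1

Repeatedly divide and take the remainder:
5599 = 7·754 + 321, so a_0 = 7
754 = 2·321 + 112, so a_1 = 2
321 = 2·112 + 97, so a_2 = 2
112 = 1·97 + 15, so a_3 = 1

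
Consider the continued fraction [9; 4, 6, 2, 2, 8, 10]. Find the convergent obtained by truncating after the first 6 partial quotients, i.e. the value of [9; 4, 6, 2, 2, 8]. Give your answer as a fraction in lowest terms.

10331/1118

Start with 8.
2 + 1/(8/1) = 2 + 1/8 = 17/8
2 + 1/(17/8) = 2 + 8/17 = 42/17
6 + 1/(42/17) = 6 + 17/42 = 269/42
4 + 1/(269/42) = 4 + 42/269 = 1118/269
9 + 1/(1118/269) = 9 + 269/1118 = 10331/1118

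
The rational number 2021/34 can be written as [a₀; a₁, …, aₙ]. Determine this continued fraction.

[59; 2, 3, 1, 3]

Run the Euclidean algorithm, recording each quotient:
2021 = 59·34 + 15, so a_0 = 59
34 = 2·15 + 4, so a_1 = 2
15 = 3·4 + 3, so a_2 = 3
4 = 1·3 + 1, so a_3 = 1
3 = 3·1 + 0, so a_4 = 3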